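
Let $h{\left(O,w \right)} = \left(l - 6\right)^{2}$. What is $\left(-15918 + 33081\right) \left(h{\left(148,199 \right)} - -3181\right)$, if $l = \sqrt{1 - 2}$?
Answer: $55196208 - 205956 i \approx 5.5196 \cdot 10^{7} - 2.0596 \cdot 10^{5} i$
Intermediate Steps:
$l = i$ ($l = \sqrt{-1} = i \approx 1.0 i$)
$h{\left(O,w \right)} = \left(-6 + i\right)^{2}$ ($h{\left(O,w \right)} = \left(i - 6\right)^{2} = \left(-6 + i\right)^{2}$)
$\left(-15918 + 33081\right) \left(h{\left(148,199 \right)} - -3181\right) = \left(-15918 + 33081\right) \left(\left(6 - i\right)^{2} - -3181\right) = 17163 \left(\left(6 - i\right)^{2} + \left(3190 - 9\right)\right) = 17163 \left(\left(6 - i\right)^{2} + 3181\right) = 17163 \left(3181 + \left(6 - i\right)^{2}\right) = 54595503 + 17163 \left(6 - i\right)^{2}$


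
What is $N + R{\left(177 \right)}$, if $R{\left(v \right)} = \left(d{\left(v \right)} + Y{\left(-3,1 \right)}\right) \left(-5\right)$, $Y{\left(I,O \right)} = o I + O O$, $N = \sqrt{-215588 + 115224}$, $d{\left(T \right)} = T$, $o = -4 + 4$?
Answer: $-890 + 2 i \sqrt{25091} \approx -890.0 + 316.8 i$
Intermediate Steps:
$o = 0$
$N = 2 i \sqrt{25091}$ ($N = \sqrt{-100364} = 2 i \sqrt{25091} \approx 316.8 i$)
$Y{\left(I,O \right)} = O^{2}$ ($Y{\left(I,O \right)} = 0 I + O O = 0 + O^{2} = O^{2}$)
$R{\left(v \right)} = -5 - 5 v$ ($R{\left(v \right)} = \left(v + 1^{2}\right) \left(-5\right) = \left(v + 1\right) \left(-5\right) = \left(1 + v\right) \left(-5\right) = -5 - 5 v$)
$N + R{\left(177 \right)} = 2 i \sqrt{25091} - 890 = -890 + 2 i \sqrt{25091}$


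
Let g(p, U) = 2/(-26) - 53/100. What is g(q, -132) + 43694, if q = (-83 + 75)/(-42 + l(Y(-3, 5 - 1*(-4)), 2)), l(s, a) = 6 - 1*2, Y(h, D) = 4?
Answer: 56801411/1300 ≈ 43693.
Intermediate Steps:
l(s, a) = 4 (l(s, a) = 6 - 2 = 4)
q = 4/19 (q = (-83 + 75)/(-42 + 4) = -8/(-38) = -8*(-1/38) = 4/19 ≈ 0.21053)
g(p, U) = -789/1300 (g(p, U) = 2*(-1/26) - 53*1/100 = -1/13 - 53/100 = -789/1300)
g(q, -132) + 43694 = -789/1300 + 43694 = 56801411/1300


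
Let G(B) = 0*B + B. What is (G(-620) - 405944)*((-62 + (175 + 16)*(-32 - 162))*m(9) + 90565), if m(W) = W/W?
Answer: -21730439236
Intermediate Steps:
G(B) = B (G(B) = 0 + B = B)
m(W) = 1
(G(-620) - 405944)*((-62 + (175 + 16)*(-32 - 162))*m(9) + 90565) = (-620 - 405944)*((-62 + (175 + 16)*(-32 - 162))*1 + 90565) = -406564*((-62 + 191*(-194))*1 + 90565) = -406564*((-62 - 37054)*1 + 90565) = -406564*(-37116*1 + 90565) = -406564*(-37116 + 90565) = -406564*53449 = -21730439236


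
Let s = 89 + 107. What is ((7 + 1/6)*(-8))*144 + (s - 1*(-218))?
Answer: -7842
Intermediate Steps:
s = 196
((7 + 1/6)*(-8))*144 + (s - 1*(-218)) = ((7 + 1/6)*(-8))*144 + (196 - 1*(-218)) = ((7 + 1*(⅙))*(-8))*144 + (196 + 218) = ((7 + ⅙)*(-8))*144 + 414 = ((43/6)*(-8))*144 + 414 = -172/3*144 + 414 = -8256 + 414 = -7842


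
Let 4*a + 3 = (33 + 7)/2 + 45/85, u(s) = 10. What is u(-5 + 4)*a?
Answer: 745/17 ≈ 43.824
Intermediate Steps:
a = 149/34 (a = -¾ + ((33 + 7)/2 + 45/85)/4 = -¾ + (40*(½) + 45*(1/85))/4 = -¾ + (20 + 9/17)/4 = -¾ + (¼)*(349/17) = -¾ + 349/68 = 149/34 ≈ 4.3824)
u(-5 + 4)*a = 10*(149/34) = 745/17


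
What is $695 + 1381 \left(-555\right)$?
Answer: $-765760$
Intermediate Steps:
$695 + 1381 \left(-555\right) = 695 - 766455 = -765760$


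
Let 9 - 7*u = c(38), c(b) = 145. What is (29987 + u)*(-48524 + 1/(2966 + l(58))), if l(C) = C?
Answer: -30781371547475/21168 ≈ -1.4541e+9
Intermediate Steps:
u = -136/7 (u = 9/7 - 1/7*145 = 9/7 - 145/7 = -136/7 ≈ -19.429)
(29987 + u)*(-48524 + 1/(2966 + l(58))) = (29987 - 136/7)*(-48524 + 1/(2966 + 58)) = 209773*(-48524 + 1/3024)/7 = (209773/7)*(-146736575/3024) = -30781371547475/21168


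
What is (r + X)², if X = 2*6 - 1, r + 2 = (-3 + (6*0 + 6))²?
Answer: 324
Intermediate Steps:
r = 7 (r = -2 + (-3 + (6*0 + 6))² = -2 + (-3 + (0 + 6))² = -2 + (-3 + 6)² = -2 + 3² = -2 + 9 = 7)
X = 11 (X = 12 - 1 = 11)
(r + X)² = (7 + 11)² = 18² = 324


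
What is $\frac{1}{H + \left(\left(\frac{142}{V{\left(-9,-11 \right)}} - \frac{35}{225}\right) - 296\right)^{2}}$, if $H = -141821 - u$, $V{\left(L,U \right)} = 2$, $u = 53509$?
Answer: $- \frac{2025}{292885826} \approx -6.914 \cdot 10^{-6}$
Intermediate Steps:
$H = -195330$ ($H = -141821 - 53509 = -195330$)
$\frac{1}{H + \left(\left(\frac{142}{V{\left(-9,-11 \right)}} - \frac{35}{225}\right) - 296\right)^{2}} = \frac{1}{-195330 + \left(\left(\frac{142}{2} - \frac{35}{225}\right) - 296\right)^{2}} = \frac{1}{-195330 + \left(\left(142 \cdot \frac{1}{2} - \frac{7}{45}\right) - 296\right)^{2}} = \frac{1}{-195330 + \left(\left(71 - \frac{7}{45}\right) - 296\right)^{2}} = \frac{1}{-195330 + \left(\frac{3188}{45} - 296\right)^{2}} = \frac{1}{-195330 + \left(- \frac{10132}{45}\right)^{2}} = \frac{1}{-195330 + \frac{102657424}{2025}} = \frac{1}{- \frac{292885826}{2025}} = - \frac{2025}{292885826}$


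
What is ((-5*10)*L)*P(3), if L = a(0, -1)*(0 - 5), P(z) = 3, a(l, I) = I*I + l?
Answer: 750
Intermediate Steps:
a(l, I) = l + I² (a(l, I) = I² + l = l + I²)
L = -5 (L = (0 + (-1)²)*(0 - 5) = (0 + 1)*(-5) = 1*(-5) = -5)
((-5*10)*L)*P(3) = (-5*10*(-5))*3 = -50*(-5)*3 = 250*3 = 750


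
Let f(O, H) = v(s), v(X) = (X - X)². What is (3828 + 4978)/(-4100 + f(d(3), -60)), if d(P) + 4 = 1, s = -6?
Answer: -4403/2050 ≈ -2.1478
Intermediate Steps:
d(P) = -3 (d(P) = -4 + 1 = -3)
v(X) = 0 (v(X) = 0² = 0)
f(O, H) = 0
(3828 + 4978)/(-4100 + f(d(3), -60)) = (3828 + 4978)/(-4100 + 0) = 8806/(-4100) = 8806*(-1/4100) = -4403/2050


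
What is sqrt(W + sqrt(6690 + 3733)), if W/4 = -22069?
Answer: sqrt(-88276 + sqrt(10423)) ≈ 296.94*I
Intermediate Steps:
W = -88276 (W = 4*(-22069) = -88276)
sqrt(W + sqrt(6690 + 3733)) = sqrt(-88276 + sqrt(6690 + 3733)) = sqrt(-88276 + sqrt(10423))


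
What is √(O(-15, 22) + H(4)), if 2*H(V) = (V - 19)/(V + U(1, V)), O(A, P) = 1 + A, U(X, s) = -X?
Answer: I*√66/2 ≈ 4.062*I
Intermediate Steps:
H(V) = (-19 + V)/(2*(-1 + V)) (H(V) = ((V - 19)/(V - 1*1))/2 = ((-19 + V)/(V - 1))/2 = ((-19 + V)/(-1 + V))/2 = (-19 + V)/(2*(-1 + V)))
√(O(-15, 22) + H(4)) = √((1 - 15) + (-19 + 4)/(2*(-1 + 4))) = √(-14 + (½)*(-15)/3) = √(-14 + (½)*(⅓)*(-15)) = √(-14 - 5/2) = √(-33/2) = I*√66/2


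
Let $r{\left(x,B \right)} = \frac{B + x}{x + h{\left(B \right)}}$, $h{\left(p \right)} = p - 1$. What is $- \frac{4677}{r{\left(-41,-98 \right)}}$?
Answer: $- \frac{654780}{139} \approx -4710.6$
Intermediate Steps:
$h{\left(p \right)} = -1 + p$ ($h{\left(p \right)} = p - 1 = -1 + p$)
$r{\left(x,B \right)} = \frac{B + x}{-1 + B + x}$ ($r{\left(x,B \right)} = \frac{B + x}{x + \left(-1 + B\right)} = \frac{B + x}{-1 + B + x}$)
$- \frac{4677}{r{\left(-41,-98 \right)}} = - \frac{4677}{\frac{1}{-1 - 98 - 41} \left(-98 - 41\right)} = - \frac{4677}{\frac{1}{-140} \left(-139\right)} = - \frac{4677}{\left(- \frac{1}{140}\right) \left(-139\right)} = - \frac{4677}{\frac{139}{140}} = \left(-4677\right) \frac{140}{139} = - \frac{654780}{139}$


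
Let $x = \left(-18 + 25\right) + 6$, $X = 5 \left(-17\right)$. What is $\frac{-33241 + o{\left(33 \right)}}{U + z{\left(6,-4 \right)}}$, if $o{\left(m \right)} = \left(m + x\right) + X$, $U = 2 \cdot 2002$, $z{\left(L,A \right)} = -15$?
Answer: $- \frac{33280}{3989} \approx -8.3429$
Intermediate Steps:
$X = -85$
$x = 13$ ($x = 7 + 6 = 13$)
$U = 4004$
$o{\left(m \right)} = -72 + m$ ($o{\left(m \right)} = \left(m + 13\right) - 85 = \left(13 + m\right) - 85 = -72 + m$)
$\frac{-33241 + o{\left(33 \right)}}{U + z{\left(6,-4 \right)}} = \frac{-33241 + \left(-72 + 33\right)}{4004 - 15} = \frac{-33241 - 39}{3989} = \left(-33280\right) \frac{1}{3989} = - \frac{33280}{3989}$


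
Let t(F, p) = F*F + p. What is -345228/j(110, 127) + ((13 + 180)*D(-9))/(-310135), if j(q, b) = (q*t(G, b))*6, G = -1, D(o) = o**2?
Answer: -1806466027/436670080 ≈ -4.1369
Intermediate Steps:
t(F, p) = p + F**2 (t(F, p) = F**2 + p = p + F**2)
j(q, b) = 6*q*(1 + b) (j(q, b) = (q*(b + (-1)**2))*6 = (q*(b + 1))*6 = (q*(1 + b))*6 = 6*q*(1 + b))
-345228/j(110, 127) + ((13 + 180)*D(-9))/(-310135) = -345228*1/(660*(1 + 127)) + ((13 + 180)*(-9)**2)/(-310135) = -345228/(6*110*128) + (193*81)*(-1/310135) = -345228/84480 + 15633*(-1/310135) = -345228*1/84480 - 15633/310135 = -28769/7040 - 15633/310135 = -1806466027/436670080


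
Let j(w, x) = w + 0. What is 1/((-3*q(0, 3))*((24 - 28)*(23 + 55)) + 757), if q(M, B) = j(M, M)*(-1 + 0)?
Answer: 1/757 ≈ 0.0013210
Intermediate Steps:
j(w, x) = w
q(M, B) = -M (q(M, B) = M*(-1 + 0) = M*(-1) = -M)
1/((-3*q(0, 3))*((24 - 28)*(23 + 55)) + 757) = 1/((-(-3)*0)*((24 - 28)*(23 + 55)) + 757) = 1/((-3*0)*(-4*78) + 757) = 1/(0*(-312) + 757) = 1/(0 + 757) = 1/757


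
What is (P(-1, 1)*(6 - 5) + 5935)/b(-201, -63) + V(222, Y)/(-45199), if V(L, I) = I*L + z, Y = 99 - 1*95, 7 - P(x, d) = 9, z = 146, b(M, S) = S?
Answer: -3483517/36981 ≈ -94.198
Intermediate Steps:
P(x, d) = -2 (P(x, d) = 7 - 1*9 = 7 - 9 = -2)
Y = 4 (Y = 99 - 95 = 4)
V(L, I) = 146 + I*L (V(L, I) = I*L + 146 = 146 + I*L)
(P(-1, 1)*(6 - 5) + 5935)/b(-201, -63) + V(222, Y)/(-45199) = (-2*(6 - 5) + 5935)/(-63) + (146 + 4*222)/(-45199) = (-2*1 + 5935)*(-1/63) + (146 + 888)*(-1/45199) = (-2 + 5935)*(-1/63) + 1034*(-1/45199) = 5933*(-1/63) - 94/4109 = -5933/63 - 94/4109 = -3483517/36981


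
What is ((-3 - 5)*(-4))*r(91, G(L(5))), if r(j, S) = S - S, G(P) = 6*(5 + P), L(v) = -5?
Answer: 0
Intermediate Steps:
G(P) = 30 + 6*P
r(j, S) = 0
((-3 - 5)*(-4))*r(91, G(L(5))) = ((-3 - 5)*(-4))*0 = -8*(-4)*0 = 32*0 = 0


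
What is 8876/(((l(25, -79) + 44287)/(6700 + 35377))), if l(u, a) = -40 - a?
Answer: 186737726/22163 ≈ 8425.7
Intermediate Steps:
8876/(((l(25, -79) + 44287)/(6700 + 35377))) = 8876/((((-40 - 1*(-79)) + 44287)/(6700 + 35377))) = 8876/((((-40 + 79) + 44287)/42077)) = 8876/(((39 + 44287)*(1/42077))) = 8876/((44326*(1/42077))) = 8876/(44326/42077) = 8876*(42077/44326) = 186737726/22163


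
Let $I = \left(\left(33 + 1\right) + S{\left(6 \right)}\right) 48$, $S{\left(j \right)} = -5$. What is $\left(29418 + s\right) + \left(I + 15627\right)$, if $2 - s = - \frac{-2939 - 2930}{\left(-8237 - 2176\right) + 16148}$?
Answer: $\frac{266321796}{5735} \approx 46438.0$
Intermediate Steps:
$I = 1392$ ($I = \left(\left(33 + 1\right) - 5\right) 48 = \left(34 - 5\right) 48 = 29 \cdot 48 = 1392$)
$s = \frac{5601}{5735}$ ($s = 2 - - \frac{-2939 - 2930}{\left(-8237 - 2176\right) + 16148} = 2 - - \frac{-5869}{-10413 + 16148} = 2 - - \frac{-5869}{5735} = 2 - \left(-1\right) \left(- \frac{5869}{5735}\right) = 2 - \frac{5869}{5735} = \frac{5601}{5735} \approx 0.97663$)
$\left(29418 + s\right) + \left(I + 15627\right) = \left(29418 + \frac{5601}{5735}\right) + \left(1392 + 15627\right) = \frac{168717831}{5735} + 17019 = \frac{266321796}{5735}$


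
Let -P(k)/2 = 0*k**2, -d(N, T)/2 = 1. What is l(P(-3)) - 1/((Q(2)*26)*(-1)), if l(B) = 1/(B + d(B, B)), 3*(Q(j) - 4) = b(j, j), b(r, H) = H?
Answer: -179/364 ≈ -0.49176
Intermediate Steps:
d(N, T) = -2 (d(N, T) = -2*1 = -2)
Q(j) = 4 + j/3
P(k) = 0 (P(k) = -0*k**2 = -2*0 = 0)
l(B) = 1/(-2 + B) (l(B) = 1/(B - 2) = 1/(-2 + B))
l(P(-3)) - 1/((Q(2)*26)*(-1)) = 1/(-2 + 0) - 1/(((4 + (1/3)*2)*26)*(-1)) = 1/(-2) - 1/(((4 + 2/3)*26)*(-1)) = -1/2 - 1/(((14/3)*26)*(-1)) = -1/2 - 1/((364/3)*(-1)) = -1/2 - 1/(-364/3) = -1/2 - 1*(-3/364) = -1/2 + 3/364 = -179/364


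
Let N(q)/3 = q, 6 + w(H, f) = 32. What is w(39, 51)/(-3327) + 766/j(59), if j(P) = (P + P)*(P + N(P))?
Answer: 912217/46325148 ≈ 0.019692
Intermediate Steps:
w(H, f) = 26 (w(H, f) = -6 + 32 = 26)
N(q) = 3*q
j(P) = 8*P² (j(P) = (P + P)*(P + 3*P) = (2*P)*(4*P) = 8*P²)
w(39, 51)/(-3327) + 766/j(59) = 26/(-3327) + 766/((8*59²)) = 26*(-1/3327) + 766/((8*3481)) = -26/3327 + 766/27848 = -26/3327 + 766*(1/27848) = -26/3327 + 383/13924 = 912217/46325148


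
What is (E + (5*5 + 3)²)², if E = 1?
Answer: 616225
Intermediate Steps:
(E + (5*5 + 3)²)² = (1 + (5*5 + 3)²)² = (1 + (25 + 3)²)² = (1 + 28²)² = (1 + 784)² = 785² = 616225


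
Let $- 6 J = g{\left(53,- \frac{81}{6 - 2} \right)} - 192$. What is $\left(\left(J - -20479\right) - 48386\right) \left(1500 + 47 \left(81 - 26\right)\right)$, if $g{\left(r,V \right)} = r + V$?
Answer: $- \frac{2733400135}{24} \approx -1.1389 \cdot 10^{8}$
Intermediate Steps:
$g{\left(r,V \right)} = V + r$
$J = \frac{637}{24}$ ($J = - \frac{\left(- \frac{81}{6 - 2} + 53\right) - 192}{6} = - \frac{\left(- \frac{81}{4} + 53\right) - 192}{6} = - \frac{\frac{131}{4} - 192}{6} = \left(- \frac{1}{6}\right) \left(- \frac{637}{4}\right) = \frac{637}{24} \approx 26.542$)
$\left(\left(J - -20479\right) - 48386\right) \left(1500 + 47 \left(81 - 26\right)\right) = \left(\left(\frac{637}{24} - -20479\right) - 48386\right) \left(1500 + 47 \left(81 - 26\right)\right) = \left(\left(\frac{637}{24} + 20479\right) - 48386\right) \left(1500 + 47 \cdot 55\right) = \left(\frac{492133}{24} - 48386\right) \left(1500 + 2585\right) = \left(- \frac{669131}{24}\right) 4085 = - \frac{2733400135}{24}$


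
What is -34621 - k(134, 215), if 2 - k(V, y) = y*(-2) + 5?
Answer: -35048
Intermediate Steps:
k(V, y) = -3 + 2*y (k(V, y) = 2 - (y*(-2) + 5) = 2 - (-2*y + 5) = 2 - (5 - 2*y) = 2 + (-5 + 2*y) = -3 + 2*y)
-34621 - k(134, 215) = -34621 - (-3 + 2*215) = -34621 - (-3 + 430) = -34621 - 1*427 = -34621 - 427 = -35048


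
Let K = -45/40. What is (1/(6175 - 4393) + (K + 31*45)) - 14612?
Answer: -94218791/7128 ≈ -13218.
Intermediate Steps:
K = -9/8 (K = -45*1/40 = -9/8 ≈ -1.1250)
(1/(6175 - 4393) + (K + 31*45)) - 14612 = (1/(6175 - 4393) + (-9/8 + 31*45)) - 14612 = (1/1782 + (-9/8 + 1395)) - 14612 = (1/1782 + 11151/8) - 14612 = 9935545/7128 - 14612 = -94218791/7128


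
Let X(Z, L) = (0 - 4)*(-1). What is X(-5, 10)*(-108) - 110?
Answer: -542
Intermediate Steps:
X(Z, L) = 4 (X(Z, L) = -4*(-1) = 4)
X(-5, 10)*(-108) - 110 = 4*(-108) - 110 = -432 - 110 = -542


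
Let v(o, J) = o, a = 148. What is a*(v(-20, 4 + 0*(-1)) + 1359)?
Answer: 198172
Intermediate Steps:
a*(v(-20, 4 + 0*(-1)) + 1359) = 148*(-20 + 1359) = 148*1339 = 198172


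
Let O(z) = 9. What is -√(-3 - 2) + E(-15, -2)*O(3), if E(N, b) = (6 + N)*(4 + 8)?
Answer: -972 - I*√5 ≈ -972.0 - 2.2361*I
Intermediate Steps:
E(N, b) = 72 + 12*N (E(N, b) = (6 + N)*12 = 72 + 12*N)
-√(-3 - 2) + E(-15, -2)*O(3) = -√(-3 - 2) + (72 + 12*(-15))*9 = -√(-5) + (72 - 180)*9 = -I*√5 - 108*9 = -I*√5 - 972 = -972 - I*√5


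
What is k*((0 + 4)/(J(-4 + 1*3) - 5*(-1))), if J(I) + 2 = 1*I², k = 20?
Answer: 20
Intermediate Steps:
J(I) = -2 + I² (J(I) = -2 + 1*I² = -2 + I²)
k*((0 + 4)/(J(-4 + 1*3) - 5*(-1))) = 20*((0 + 4)/((-2 + (-4 + 1*3)²) - 5*(-1))) = 20*(4/((-2 + (-4 + 3)²) + 5)) = 20*(4/((-2 + (-1)²) + 5)) = 20*(4/((-2 + 1) + 5)) = 20*(4/(-1 + 5)) = 20*(4/4) = 20*(4*(¼)) = 20*1 = 20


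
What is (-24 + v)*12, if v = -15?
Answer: -468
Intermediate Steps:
(-24 + v)*12 = (-24 - 15)*12 = -39*12 = -468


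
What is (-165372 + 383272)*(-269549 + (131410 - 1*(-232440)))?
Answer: 20548187900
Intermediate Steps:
(-165372 + 383272)*(-269549 + (131410 - 1*(-232440))) = 217900*(-269549 + (131410 + 232440)) = 217900*(-269549 + 363850) = 217900*94301 = 20548187900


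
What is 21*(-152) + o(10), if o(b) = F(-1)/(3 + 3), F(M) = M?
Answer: -19153/6 ≈ -3192.2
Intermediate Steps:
o(b) = -1/6 (o(b) = -1/(3 + 3) = -1/6)
21*(-152) + o(10) = 21*(-152) - 1/6 = -3192 - 1/6 = -19153/6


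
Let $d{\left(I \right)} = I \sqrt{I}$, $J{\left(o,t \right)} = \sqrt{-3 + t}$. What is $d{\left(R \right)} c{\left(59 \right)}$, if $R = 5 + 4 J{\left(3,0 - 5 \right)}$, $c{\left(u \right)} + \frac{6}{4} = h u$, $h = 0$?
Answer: $- \frac{3 \left(5 + 8 i \sqrt{2}\right)^{\frac{3}{2}}}{2} \approx 10.473 - 64.408 i$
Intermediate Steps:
$c{\left(u \right)} = - \frac{3}{2}$ ($c{\left(u \right)} = - \frac{3}{2} + 0 u = - \frac{3}{2} + 0 = - \frac{3}{2}$)
$R = 5 + 8 i \sqrt{2}$ ($R = 5 + 4 \sqrt{-3 + \left(0 - 5\right)} = 5 + 4 \sqrt{-3 - 5} = 5 + 4 \sqrt{-8} = 5 + 4 \cdot 2 i \sqrt{2} = 5 + 8 i \sqrt{2} \approx 5.0 + 11.314 i$)
$d{\left(I \right)} = I^{\frac{3}{2}}$
$d{\left(R \right)} c{\left(59 \right)} = \left(5 + 8 i \sqrt{2}\right)^{\frac{3}{2}} \left(- \frac{3}{2}\right) = - \frac{3 \left(5 + 8 i \sqrt{2}\right)^{\frac{3}{2}}}{2}$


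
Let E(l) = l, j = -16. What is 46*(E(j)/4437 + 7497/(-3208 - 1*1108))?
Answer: -766664635/9575046 ≈ -80.069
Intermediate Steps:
46*(E(j)/4437 + 7497/(-3208 - 1*1108)) = 46*(-16/4437 + 7497/(-3208 - 1*1108)) = 46*(-16*1/4437 + 7497/(-3208 - 1108)) = 46*(-16/4437 + 7497/(-4316)) = 46*(-16/4437 + 7497*(-1/4316)) = 46*(-16/4437 - 7497/4316) = 46*(-33333245/19150092) = -766664635/9575046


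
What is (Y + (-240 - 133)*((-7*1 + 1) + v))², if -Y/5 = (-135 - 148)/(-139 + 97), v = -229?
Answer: 13543099209025/1764 ≈ 7.6775e+9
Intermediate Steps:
Y = -1415/42 (Y = -5*(-135 - 148)/(-139 + 97) = -(-1415)/(-42) = -(-1415)*(-1)/42 = -5*283/42 = -1415/42 ≈ -33.690)
(Y + (-240 - 133)*((-7*1 + 1) + v))² = (-1415/42 + (-240 - 133)*((-7*1 + 1) - 229))² = (-1415/42 - 373*((-7 + 1) - 229))² = (-1415/42 - 373*(-6 - 229))² = (-1415/42 - 373*(-235))² = (-1415/42 + 87655)² = (3680095/42)² = 13543099209025/1764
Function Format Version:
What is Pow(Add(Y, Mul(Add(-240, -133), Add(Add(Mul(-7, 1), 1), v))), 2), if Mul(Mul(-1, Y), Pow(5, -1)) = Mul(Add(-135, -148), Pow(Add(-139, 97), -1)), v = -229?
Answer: Rational(13543099209025, 1764) ≈ 7.6775e+9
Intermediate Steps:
Y = Rational(-1415, 42) (Y = Mul(-5, Mul(Add(-135, -148), Pow(Add(-139, 97), -1))) = Mul(-5, Mul(-283, Pow(-42, -1))) = Mul(-5, Mul(-283, Rational(-1, 42))) = Mul(-5, Rational(283, 42)) = Rational(-1415, 42) ≈ -33.690)
Pow(Add(Y, Mul(Add(-240, -133), Add(Add(Mul(-7, 1), 1), v))), 2) = Pow(Add(Rational(-1415, 42), Mul(Add(-240, -133), Add(Add(Mul(-7, 1), 1), -229))), 2) = Pow(Add(Rational(-1415, 42), Mul(-373, Add(Add(-7, 1), -229))), 2) = Pow(Add(Rational(-1415, 42), Mul(-373, Add(-6, -229))), 2) = Pow(Add(Rational(-1415, 42), Mul(-373, -235)), 2) = Pow(Add(Rational(-1415, 42), 87655), 2) = Pow(Rational(3680095, 42), 2) = Rational(13543099209025, 1764)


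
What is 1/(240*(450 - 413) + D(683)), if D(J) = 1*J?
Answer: 1/9563 ≈ 0.00010457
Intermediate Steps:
D(J) = J
1/(240*(450 - 413) + D(683)) = 1/(240*(450 - 413) + 683) = 1/(240*37 + 683) = 1/(8880 + 683) = 1/9563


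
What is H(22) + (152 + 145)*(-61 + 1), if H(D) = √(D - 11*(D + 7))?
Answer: -17820 + 3*I*√33 ≈ -17820.0 + 17.234*I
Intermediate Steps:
H(D) = √(-77 - 10*D) (H(D) = √(D - 11*(7 + D)) = √(D + (-77 - 11*D)) = √(-77 - 10*D))
H(22) + (152 + 145)*(-61 + 1) = √(-77 - 10*22) + (152 + 145)*(-61 + 1) = √(-77 - 220) + 297*(-60) = √(-297) - 17820 = 3*I*√33 - 17820 = -17820 + 3*I*√33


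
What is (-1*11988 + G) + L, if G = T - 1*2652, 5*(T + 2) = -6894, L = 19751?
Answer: 18651/5 ≈ 3730.2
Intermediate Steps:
T = -6904/5 (T = -2 + (⅕)*(-6894) = -2 - 6894/5 = -6904/5 ≈ -1380.8)
G = -20164/5 (G = -6904/5 - 1*2652 = -6904/5 - 2652 = -20164/5 ≈ -4032.8)
(-1*11988 + G) + L = (-1*11988 - 20164/5) + 19751 = (-11988 - 20164/5) + 19751 = -80104/5 + 19751 = 18651/5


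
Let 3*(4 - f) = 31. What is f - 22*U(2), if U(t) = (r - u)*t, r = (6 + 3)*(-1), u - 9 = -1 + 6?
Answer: 3017/3 ≈ 1005.7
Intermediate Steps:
u = 14 (u = 9 + (-1 + 6) = 9 + 5 = 14)
f = -19/3 (f = 4 - ⅓*31 = 4 - 31/3 = -19/3 ≈ -6.3333)
r = -9 (r = 9*(-1) = -9)
U(t) = -23*t (U(t) = (-9 - 1*14)*t = (-9 - 14)*t = -23*t)
f - 22*U(2) = -19/3 - (-506)*2 = -19/3 - 22*(-46) = -19/3 + 1012 = 3017/3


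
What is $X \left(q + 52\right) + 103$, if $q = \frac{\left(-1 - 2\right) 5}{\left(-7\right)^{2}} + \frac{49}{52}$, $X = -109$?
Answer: $- \frac{14356309}{2548} \approx -5634.3$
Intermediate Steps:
$q = \frac{1621}{2548}$ ($q = \frac{\left(-3\right) 5}{49} + 49 \cdot \frac{1}{52} = \left(-15\right) \frac{1}{49} + \frac{49}{52} = - \frac{15}{49} + \frac{49}{52} = \frac{1621}{2548} \approx 0.63619$)
$X \left(q + 52\right) + 103 = - 109 \left(\frac{1621}{2548} + 52\right) + 103 = \left(-109\right) \frac{134117}{2548} + 103 = - \frac{14618753}{2548} + 103 = - \frac{14356309}{2548}$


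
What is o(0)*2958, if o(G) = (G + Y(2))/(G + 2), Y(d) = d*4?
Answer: 11832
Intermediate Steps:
Y(d) = 4*d
o(G) = (8 + G)/(2 + G) (o(G) = (G + 4*2)/(G + 2) = (G + 8)/(2 + G) = (8 + G)/(2 + G))
o(0)*2958 = ((8 + 0)/(2 + 0))*2958 = (8/2)*2958 = ((½)*8)*2958 = 4*2958 = 11832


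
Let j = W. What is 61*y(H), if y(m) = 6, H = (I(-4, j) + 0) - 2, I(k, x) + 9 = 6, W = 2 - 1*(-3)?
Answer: 366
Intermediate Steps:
W = 5 (W = 2 + 3 = 5)
j = 5
I(k, x) = -3 (I(k, x) = -9 + 6 = -3)
H = -5 (H = (-3 + 0) - 2 = -3 - 2 = -5)
61*y(H) = 61*6 = 366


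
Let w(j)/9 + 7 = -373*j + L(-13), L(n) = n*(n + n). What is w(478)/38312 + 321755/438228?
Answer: -24627437447/599621112 ≈ -41.072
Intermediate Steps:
L(n) = 2*n² (L(n) = n*(2*n) = 2*n²)
w(j) = 2979 - 3357*j (w(j) = -63 + 9*(-373*j + 2*(-13)²) = -63 + 9*(-373*j + 2*169) = -63 + 9*(-373*j + 338) = -63 + 9*(338 - 373*j) = -63 + (3042 - 3357*j) = 2979 - 3357*j)
w(478)/38312 + 321755/438228 = (2979 - 3357*478)/38312 + 321755/438228 = (2979 - 1604646)*(1/38312) + 321755*(1/438228) = -1601667*1/38312 + 45965/62604 = -1601667/38312 + 45965/62604 = -24627437447/599621112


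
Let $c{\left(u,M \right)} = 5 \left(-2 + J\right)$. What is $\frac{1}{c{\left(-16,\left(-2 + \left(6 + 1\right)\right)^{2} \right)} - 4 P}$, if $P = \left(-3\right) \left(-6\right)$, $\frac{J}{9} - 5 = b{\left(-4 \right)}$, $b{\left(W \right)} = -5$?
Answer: $- \frac{1}{82} \approx -0.012195$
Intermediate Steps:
$J = 0$ ($J = 45 + 9 \left(-5\right) = 45 - 45 = 0$)
$c{\left(u,M \right)} = -10$ ($c{\left(u,M \right)} = 5 \left(-2 + 0\right) = 5 \left(-2\right) = -10$)
$P = 18$
$\frac{1}{c{\left(-16,\left(-2 + \left(6 + 1\right)\right)^{2} \right)} - 4 P} = \frac{1}{-10 - 72} = \frac{1}{-82} = - \frac{1}{82}$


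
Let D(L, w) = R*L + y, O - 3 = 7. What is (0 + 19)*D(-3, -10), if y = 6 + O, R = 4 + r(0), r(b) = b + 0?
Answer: 76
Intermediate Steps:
r(b) = b
O = 10 (O = 3 + 7 = 10)
R = 4 (R = 4 + 0 = 4)
y = 16 (y = 6 + 10 = 16)
D(L, w) = 16 + 4*L (D(L, w) = 4*L + 16 = 16 + 4*L)
(0 + 19)*D(-3, -10) = (0 + 19)*(16 + 4*(-3)) = 19*(16 - 12) = 19*4 = 76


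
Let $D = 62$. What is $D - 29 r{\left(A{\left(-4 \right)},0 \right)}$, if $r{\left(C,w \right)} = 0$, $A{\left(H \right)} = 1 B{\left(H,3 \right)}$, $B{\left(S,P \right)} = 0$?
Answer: $62$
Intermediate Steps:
$A{\left(H \right)} = 0$ ($A{\left(H \right)} = 1 \cdot 0 = 0$)
$D - 29 r{\left(A{\left(-4 \right)},0 \right)} = 62 - 0 = 62 + 0 = 62$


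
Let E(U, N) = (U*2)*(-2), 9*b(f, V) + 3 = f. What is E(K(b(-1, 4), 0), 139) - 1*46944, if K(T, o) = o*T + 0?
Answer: -46944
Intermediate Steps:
b(f, V) = -1/3 + f/9
K(T, o) = T*o (K(T, o) = T*o + 0 = T*o)
E(U, N) = -4*U (E(U, N) = (2*U)*(-2) = -4*U)
E(K(b(-1, 4), 0), 139) - 1*46944 = -4*(-1/3 + (1/9)*(-1))*0 - 1*46944 = -4*(-1/3 - 1/9)*0 - 46944 = -(-16)*0/9 - 46944 = -4*0 - 46944 = 0 - 46944 = -46944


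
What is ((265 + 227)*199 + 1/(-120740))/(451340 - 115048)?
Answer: 11821411919/40603896080 ≈ 0.29114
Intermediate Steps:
((265 + 227)*199 + 1/(-120740))/(451340 - 115048) = (492*199 - 1/120740)/336292 = (97908 - 1/120740)*(1/336292) = (11821411919/120740)*(1/336292) = 11821411919/40603896080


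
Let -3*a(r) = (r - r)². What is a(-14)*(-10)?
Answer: 0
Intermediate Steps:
a(r) = 0 (a(r) = -(r - r)²/3 = -⅓*0² = -⅓*0 = 0)
a(-14)*(-10) = 0*(-10) = 0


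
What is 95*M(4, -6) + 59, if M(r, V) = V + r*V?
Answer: -2791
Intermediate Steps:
M(r, V) = V + V*r
95*M(4, -6) + 59 = 95*(-6*(1 + 4)) + 59 = 95*(-6*5) + 59 = 95*(-30) + 59 = -2850 + 59 = -2791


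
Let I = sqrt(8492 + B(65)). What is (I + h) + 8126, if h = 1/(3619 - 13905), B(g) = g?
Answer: 83584035/10286 + sqrt(8557) ≈ 8218.5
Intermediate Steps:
h = -1/10286 (h = 1/(-10286) = -1/10286 ≈ -9.7219e-5)
I = sqrt(8557) (I = sqrt(8492 + 65) = sqrt(8557) ≈ 92.504)
(I + h) + 8126 = (sqrt(8557) - 1/10286) + 8126 = (-1/10286 + sqrt(8557)) + 8126 = 83584035/10286 + sqrt(8557)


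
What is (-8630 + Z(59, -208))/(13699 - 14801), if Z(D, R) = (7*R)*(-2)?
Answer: 2859/551 ≈ 5.1888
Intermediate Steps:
Z(D, R) = -14*R
(-8630 + Z(59, -208))/(13699 - 14801) = (-8630 - 14*(-208))/(13699 - 14801) = (-8630 + 2912)/(-1102) = -5718*(-1/1102) = 2859/551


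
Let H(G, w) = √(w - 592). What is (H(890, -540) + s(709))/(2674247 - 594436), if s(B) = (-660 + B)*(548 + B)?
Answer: 61593/2079811 + 2*I*√283/2079811 ≈ 0.029615 + 1.6177e-5*I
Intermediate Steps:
H(G, w) = √(-592 + w)
(H(890, -540) + s(709))/(2674247 - 594436) = (√(-592 - 540) + (-361680 + 709² - 112*709))/(2674247 - 594436) = (√(-1132) + (-361680 + 502681 - 79408))/2079811 = (2*I*√283 + 61593)*(1/2079811) = (61593 + 2*I*√283)*(1/2079811) = 61593/2079811 + 2*I*√283/2079811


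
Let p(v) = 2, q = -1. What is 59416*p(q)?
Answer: 118832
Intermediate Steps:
59416*p(q) = 59416*2 = 118832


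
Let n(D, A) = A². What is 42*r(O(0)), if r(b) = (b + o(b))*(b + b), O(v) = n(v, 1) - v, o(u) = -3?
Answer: -168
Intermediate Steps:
O(v) = 1 - v (O(v) = 1² - v = 1 - v)
r(b) = 2*b*(-3 + b) (r(b) = (b - 3)*(b + b) = (-3 + b)*(2*b) = 2*b*(-3 + b))
42*r(O(0)) = 42*(2*(1 - 1*0)*(-3 + (1 - 1*0))) = 42*(2*(1 + 0)*(-3 + (1 + 0))) = 42*(2*1*(-3 + 1)) = 42*(2*1*(-2)) = 42*(-4) = -168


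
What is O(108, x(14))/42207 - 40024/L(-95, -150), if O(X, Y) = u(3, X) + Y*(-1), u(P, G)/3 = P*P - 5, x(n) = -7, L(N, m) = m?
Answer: 281549303/1055175 ≈ 266.83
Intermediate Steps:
u(P, G) = -15 + 3*P² (u(P, G) = 3*(P*P - 5) = 3*(P² - 5) = 3*(-5 + P²) = -15 + 3*P²)
O(X, Y) = 12 - Y (O(X, Y) = (-15 + 3*3²) + Y*(-1) = (-15 + 3*9) - Y = (-15 + 27) - Y = 12 - Y)
O(108, x(14))/42207 - 40024/L(-95, -150) = (12 - 1*(-7))/42207 - 40024/(-150) = (12 + 7)*(1/42207) - 40024*(-1/150) = 19*(1/42207) + 20012/75 = 19/42207 + 20012/75 = 281549303/1055175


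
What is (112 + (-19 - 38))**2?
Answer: 3025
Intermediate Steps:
(112 + (-19 - 38))**2 = (112 - 57)**2 = 55**2 = 3025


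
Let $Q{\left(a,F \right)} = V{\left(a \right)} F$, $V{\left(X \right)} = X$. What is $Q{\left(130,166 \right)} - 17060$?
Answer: $4520$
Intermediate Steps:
$Q{\left(a,F \right)} = F a$ ($Q{\left(a,F \right)} = a F = F a$)
$Q{\left(130,166 \right)} - 17060 = 166 \cdot 130 - 17060 = 21580 - 17060 = 4520$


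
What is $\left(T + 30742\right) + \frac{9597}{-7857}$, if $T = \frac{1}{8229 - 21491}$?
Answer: $\frac{1067724930319}{34733178} \approx 30741.0$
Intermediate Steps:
$T = - \frac{1}{13262}$ ($T = \frac{1}{-13262} = - \frac{1}{13262} \approx -7.5403 \cdot 10^{-5}$)
$\left(T + 30742\right) + \frac{9597}{-7857} = \left(- \frac{1}{13262} + 30742\right) + \frac{9597}{-7857} = \frac{407700403}{13262} + 9597 \left(- \frac{1}{7857}\right) = \frac{407700403}{13262} - \frac{3199}{2619} = \frac{1067724930319}{34733178}$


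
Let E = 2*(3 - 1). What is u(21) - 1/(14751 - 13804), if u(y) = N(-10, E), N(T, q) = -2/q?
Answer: -949/1894 ≈ -0.50106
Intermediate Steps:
E = 4 (E = 2*2 = 4)
u(y) = -½ (u(y) = -2/4 = -2*¼ = -½)
u(21) - 1/(14751 - 13804) = -½ - 1/(14751 - 13804) = -½ - 1/947 = -949/1894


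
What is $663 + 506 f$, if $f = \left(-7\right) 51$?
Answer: $-179979$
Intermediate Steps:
$f = -357$
$663 + 506 f = 663 + 506 \left(-357\right) = 663 - 180642 = -179979$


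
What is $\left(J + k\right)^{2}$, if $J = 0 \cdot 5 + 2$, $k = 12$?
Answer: $196$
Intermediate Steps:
$J = 2$ ($J = 0 + 2 = 2$)
$\left(J + k\right)^{2} = \left(2 + 12\right)^{2} = 14^{2} = 196$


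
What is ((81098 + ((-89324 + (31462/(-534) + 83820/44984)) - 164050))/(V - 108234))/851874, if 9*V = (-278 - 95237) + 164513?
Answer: 517461360073/257242426779772816 ≈ 2.0116e-6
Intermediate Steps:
V = 68998/9 (V = ((-278 - 95237) + 164513)/9 = (-95515 + 164513)/9 = (⅑)*68998 = 68998/9 ≈ 7666.4)
((81098 + ((-89324 + (31462/(-534) + 83820/44984)) - 164050))/(V - 108234))/851874 = ((81098 + ((-89324 + (31462/(-534) + 83820/44984)) - 164050))/(68998/9 - 108234))/851874 = ((81098 + ((-89324 + (31462*(-1/534) + 83820*(1/44984))) - 164050))/(-905108/9))*(1/851874) = ((81098 + ((-89324 + (-15731/267 + 20955/11246)) - 164050))*(-9/905108))*(1/851874) = ((81098 + ((-89324 - 171315841/3002682) - 164050))*(-9/905108))*(1/851874) = ((81098 + (-268382882809/3002682 - 164050))*(-9/905108))*(1/851874) = ((81098 - 760972864909/3002682)*(-9/905108))*(1/851874) = -517461360073/3002682*(-9/905108)*(1/851874) = (1552384080219/905917166552)*(1/851874) = 517461360073/257242426779772816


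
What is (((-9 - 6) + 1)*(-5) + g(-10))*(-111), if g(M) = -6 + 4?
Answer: -7548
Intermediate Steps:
g(M) = -2
(((-9 - 6) + 1)*(-5) + g(-10))*(-111) = (((-9 - 6) + 1)*(-5) - 2)*(-111) = ((-15 + 1)*(-5) - 2)*(-111) = (-14*(-5) - 2)*(-111) = (70 - 2)*(-111) = 68*(-111) = -7548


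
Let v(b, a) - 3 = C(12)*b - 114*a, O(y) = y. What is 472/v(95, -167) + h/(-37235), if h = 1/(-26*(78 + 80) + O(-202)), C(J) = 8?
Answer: 75747925001/3177720912850 ≈ 0.023837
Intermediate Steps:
v(b, a) = 3 - 114*a + 8*b (v(b, a) = 3 + (8*b - 114*a) = 3 + (-114*a + 8*b) = 3 - 114*a + 8*b)
h = -1/4310 (h = 1/(-26*(78 + 80) - 202) = 1/(-26*158 - 202) = 1/(-4108 - 202) = 1/(-4310) = -1/4310 ≈ -0.00023202)
472/v(95, -167) + h/(-37235) = 472/(3 - 114*(-167) + 8*95) - 1/4310/(-37235) = 472/(3 + 19038 + 760) - 1/4310*(-1/37235) = 472/19801 + 1/160482850 = 75747925001/3177720912850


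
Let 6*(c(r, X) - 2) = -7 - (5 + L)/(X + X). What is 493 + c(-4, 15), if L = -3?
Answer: 22222/45 ≈ 493.82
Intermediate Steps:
c(r, X) = 5/6 - 1/(6*X) (c(r, X) = 2 + (-7 - (5 - 3)/(X + X))/6 = 2 + (-7 - 2/(2*X))/6 = 2 + (-7 - 2*1/(2*X))/6 = 2 + (-7 - 1/X)/6 = 2 + (-7/6 - 1/(6*X)) = 5/6 - 1/(6*X))
493 + c(-4, 15) = 493 + (1/6)*(-1 + 5*15)/15 = 493 + (1/6)*(1/15)*(-1 + 75) = 493 + (1/6)*(1/15)*74 = 493 + 37/45 = 22222/45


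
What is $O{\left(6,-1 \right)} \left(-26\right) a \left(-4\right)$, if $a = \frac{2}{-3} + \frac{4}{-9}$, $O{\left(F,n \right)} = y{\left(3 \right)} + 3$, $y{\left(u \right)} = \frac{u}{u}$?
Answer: $- \frac{4160}{9} \approx -462.22$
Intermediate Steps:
$y{\left(u \right)} = 1$
$O{\left(F,n \right)} = 4$ ($O{\left(F,n \right)} = 1 + 3 = 4$)
$a = - \frac{10}{9}$ ($a = 2 \left(- \frac{1}{3}\right) + 4 \left(- \frac{1}{9}\right) = - \frac{2}{3} - \frac{4}{9} = - \frac{10}{9} \approx -1.1111$)
$O{\left(6,-1 \right)} \left(-26\right) a \left(-4\right) = 4 \left(-26\right) \left(- \frac{10}{9}\right) \left(-4\right) = \left(-104\right) \left(- \frac{10}{9}\right) \left(-4\right) = \frac{1040}{9} \left(-4\right) = - \frac{4160}{9}$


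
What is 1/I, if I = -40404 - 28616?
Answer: -1/69020 ≈ -1.4489e-5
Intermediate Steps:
I = -69020
1/I = 1/(-69020) = -1/69020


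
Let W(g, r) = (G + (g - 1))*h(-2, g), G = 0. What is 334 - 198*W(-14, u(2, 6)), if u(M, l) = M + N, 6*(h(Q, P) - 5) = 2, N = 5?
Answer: 16174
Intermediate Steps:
h(Q, P) = 16/3 (h(Q, P) = 5 + (⅙)*2 = 5 + ⅓ = 16/3)
u(M, l) = 5 + M (u(M, l) = M + 5 = 5 + M)
W(g, r) = -16/3 + 16*g/3 (W(g, r) = (0 + (g - 1))*(16/3) = (0 + (-1 + g))*(16/3) = (-1 + g)*(16/3) = -16/3 + 16*g/3)
334 - 198*W(-14, u(2, 6)) = 334 - 198*(-16/3 + (16/3)*(-14)) = 334 - 198*(-16/3 - 224/3) = 334 - 198*(-80) = 334 + 15840 = 16174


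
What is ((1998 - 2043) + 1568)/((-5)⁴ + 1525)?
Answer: 1523/2150 ≈ 0.70837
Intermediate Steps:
((1998 - 2043) + 1568)/((-5)⁴ + 1525) = (-45 + 1568)/(625 + 1525) = 1523/2150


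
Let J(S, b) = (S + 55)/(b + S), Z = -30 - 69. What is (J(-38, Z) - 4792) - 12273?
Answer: -2337922/137 ≈ -17065.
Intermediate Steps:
Z = -99
J(S, b) = (55 + S)/(S + b)
(J(-38, Z) - 4792) - 12273 = ((55 - 38)/(-38 - 99) - 4792) - 12273 = (17/(-137) - 4792) - 12273 = (-1/137*17 - 4792) - 12273 = (-17/137 - 4792) - 12273 = -656521/137 - 12273 = -2337922/137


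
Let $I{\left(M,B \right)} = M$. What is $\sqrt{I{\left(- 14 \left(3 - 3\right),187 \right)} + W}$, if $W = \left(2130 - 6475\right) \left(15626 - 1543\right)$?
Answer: $i \sqrt{61190635} \approx 7822.4 i$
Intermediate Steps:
$W = -61190635$ ($W = \left(-4345\right) 14083 = -61190635$)
$\sqrt{I{\left(- 14 \left(3 - 3\right),187 \right)} + W} = \sqrt{- 14 \left(3 - 3\right) - 61190635} = \sqrt{\left(-14\right) 0 - 61190635} = \sqrt{0 - 61190635} = \sqrt{-61190635} = i \sqrt{61190635}$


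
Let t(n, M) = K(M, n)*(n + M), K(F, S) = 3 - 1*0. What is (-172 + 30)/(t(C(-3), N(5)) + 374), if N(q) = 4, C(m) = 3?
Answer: -142/395 ≈ -0.35949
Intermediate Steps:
K(F, S) = 3 (K(F, S) = 3 + 0 = 3)
t(n, M) = 3*M + 3*n (t(n, M) = 3*(n + M) = 3*(M + n) = 3*M + 3*n)
(-172 + 30)/(t(C(-3), N(5)) + 374) = (-172 + 30)/((3*4 + 3*3) + 374) = -142/((12 + 9) + 374) = -142/(21 + 374) = -142/395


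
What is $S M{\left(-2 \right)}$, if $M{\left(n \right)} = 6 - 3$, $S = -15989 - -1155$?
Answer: $-44502$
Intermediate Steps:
$S = -14834$ ($S = -15989 + 1155 = -14834$)
$M{\left(n \right)} = 3$
$S M{\left(-2 \right)} = \left(-14834\right) 3 = -44502$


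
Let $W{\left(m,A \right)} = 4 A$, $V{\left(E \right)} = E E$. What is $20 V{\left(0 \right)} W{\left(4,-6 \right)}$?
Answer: $0$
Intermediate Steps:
$V{\left(E \right)} = E^{2}$
$20 V{\left(0 \right)} W{\left(4,-6 \right)} = 20 \cdot 0^{2} \cdot 4 \left(-6\right) = 20 \cdot 0 \left(-24\right) = 0 \left(-24\right) = 0$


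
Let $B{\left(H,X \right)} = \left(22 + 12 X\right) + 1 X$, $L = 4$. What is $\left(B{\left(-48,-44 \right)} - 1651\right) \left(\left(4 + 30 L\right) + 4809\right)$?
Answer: $-10857533$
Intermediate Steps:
$B{\left(H,X \right)} = 22 + 13 X$ ($B{\left(H,X \right)} = \left(22 + 12 X\right) + X = 22 + 13 X$)
$\left(B{\left(-48,-44 \right)} - 1651\right) \left(\left(4 + 30 L\right) + 4809\right) = \left(\left(22 + 13 \left(-44\right)\right) - 1651\right) \left(\left(4 + 30 \cdot 4\right) + 4809\right) = \left(\left(22 - 572\right) - 1651\right) \left(\left(4 + 120\right) + 4809\right) = \left(-550 - 1651\right) \left(124 + 4809\right) = \left(-2201\right) 4933 = -10857533$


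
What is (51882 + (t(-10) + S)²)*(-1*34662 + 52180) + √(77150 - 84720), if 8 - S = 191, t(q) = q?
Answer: 1561396858 + I*√7570 ≈ 1.5614e+9 + 87.006*I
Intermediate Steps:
S = -183 (S = 8 - 1*191 = 8 - 191 = -183)
(51882 + (t(-10) + S)²)*(-1*34662 + 52180) + √(77150 - 84720) = (51882 + (-10 - 183)²)*(-1*34662 + 52180) + √(77150 - 84720) = (51882 + (-193)²)*(-34662 + 52180) + √(-7570) = (51882 + 37249)*17518 + I*√7570 = 89131*17518 + I*√7570 = 1561396858 + I*√7570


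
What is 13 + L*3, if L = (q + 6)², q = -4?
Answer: 25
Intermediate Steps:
L = 4 (L = (-4 + 6)² = 2² = 4)
13 + L*3 = 13 + 4*3 = 13 + 12 = 25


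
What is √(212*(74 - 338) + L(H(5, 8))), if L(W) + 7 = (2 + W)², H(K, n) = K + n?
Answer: 5*I*√2230 ≈ 236.11*I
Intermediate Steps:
L(W) = -7 + (2 + W)²
√(212*(74 - 338) + L(H(5, 8))) = √(212*(74 - 338) + (-7 + (2 + (5 + 8))²)) = √(212*(-264) + (-7 + (2 + 13)²)) = √(-55968 + (-7 + 15²)) = √(-55968 + (-7 + 225)) = √(-55968 + 218) = √(-55750) = 5*I*√2230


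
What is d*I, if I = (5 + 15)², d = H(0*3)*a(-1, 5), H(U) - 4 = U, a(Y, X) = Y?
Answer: -1600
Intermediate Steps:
H(U) = 4 + U
d = -4 (d = (4 + 0*3)*(-1) = (4 + 0)*(-1) = 4*(-1) = -4)
I = 400 (I = 20² = 400)
d*I = -4*400 = -1600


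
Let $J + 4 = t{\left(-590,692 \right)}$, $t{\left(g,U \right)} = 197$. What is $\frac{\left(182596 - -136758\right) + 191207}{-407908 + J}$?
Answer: $- \frac{170187}{135905} \approx -1.2523$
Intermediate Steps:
$J = 193$ ($J = -4 + 197 = 193$)
$\frac{\left(182596 - -136758\right) + 191207}{-407908 + J} = \frac{\left(182596 - -136758\right) + 191207}{-407908 + 193} = \frac{\left(182596 + 136758\right) + 191207}{-407715} = \left(319354 + 191207\right) \left(- \frac{1}{407715}\right) = 510561 \left(- \frac{1}{407715}\right) = - \frac{170187}{135905}$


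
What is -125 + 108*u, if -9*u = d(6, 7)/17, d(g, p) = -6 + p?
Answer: -2137/17 ≈ -125.71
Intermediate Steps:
u = -1/153 (u = -(-6 + 7)/(9*17) = -1/(9*17) = -⅑*1/17 = -1/153 ≈ -0.0065359)
-125 + 108*u = -125 + 108*(-1/153) = -125 - 12/17 = -2137/17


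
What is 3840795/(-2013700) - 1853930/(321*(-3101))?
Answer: -17989831739/400895853540 ≈ -0.044874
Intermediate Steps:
3840795/(-2013700) - 1853930/(321*(-3101)) = 3840795*(-1/2013700) - 1853930/(-995421) = -768159/402740 - 1853930*(-1/995421) = -768159/402740 + 1853930/995421 = -17989831739/400895853540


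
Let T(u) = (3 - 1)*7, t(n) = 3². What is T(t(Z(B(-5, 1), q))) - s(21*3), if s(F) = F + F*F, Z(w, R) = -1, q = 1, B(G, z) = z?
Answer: -4018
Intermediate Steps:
t(n) = 9
s(F) = F + F²
T(u) = 14 (T(u) = 2*7 = 14)
T(t(Z(B(-5, 1), q))) - s(21*3) = 14 - 21*3*(1 + 21*3) = 14 - 63*(1 + 63) = 14 - 63*64 = 14 - 1*4032 = 14 - 4032 = -4018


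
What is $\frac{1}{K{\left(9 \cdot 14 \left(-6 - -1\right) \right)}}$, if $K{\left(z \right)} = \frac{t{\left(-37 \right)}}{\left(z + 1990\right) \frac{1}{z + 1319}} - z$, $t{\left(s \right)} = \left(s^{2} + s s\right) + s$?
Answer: $\frac{1360}{2717789} \approx 0.00050041$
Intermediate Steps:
$t{\left(s \right)} = s + 2 s^{2}$ ($t{\left(s \right)} = \left(s^{2} + s^{2}\right) + s = 2 s^{2} + s = s + 2 s^{2}$)
$K{\left(z \right)} = - z + \frac{2701 \left(1319 + z\right)}{1990 + z}$ ($K{\left(z \right)} = \frac{\left(-37\right) \left(1 + 2 \left(-37\right)\right)}{\left(z + 1990\right) \frac{1}{z + 1319}} - z = \frac{\left(-37\right) \left(1 - 74\right)}{\left(1990 + z\right) \frac{1}{1319 + z}} - z = \frac{\left(-37\right) \left(-73\right)}{\frac{1}{1319 + z} \left(1990 + z\right)} - z = 2701 \frac{1319 + z}{1990 + z} - z = \frac{2701 \left(1319 + z\right)}{1990 + z} - z = - z + \frac{2701 \left(1319 + z\right)}{1990 + z}$)
$\frac{1}{K{\left(9 \cdot 14 \left(-6 - -1\right) \right)}} = \frac{1}{\frac{1}{1990 + 9 \cdot 14 \left(-6 - -1\right)} \left(3562619 - \left(9 \cdot 14 \left(-6 - -1\right)\right)^{2} + 711 \cdot 9 \cdot 14 \left(-6 - -1\right)\right)} = \frac{1}{\frac{1}{1990 + 126 \left(-6 + 1\right)} \left(3562619 - \left(126 \left(-6 + 1\right)\right)^{2} + 711 \cdot 126 \left(-6 + 1\right)\right)} = \frac{1}{\frac{1}{1990 + 126 \left(-5\right)} \left(3562619 - \left(126 \left(-5\right)\right)^{2} + 711 \cdot 126 \left(-5\right)\right)} = \frac{1}{\frac{1}{1990 - 630} \left(3562619 - \left(-630\right)^{2} + 711 \left(-630\right)\right)} = \frac{1}{\frac{1}{1360} \left(3562619 - 396900 - 447930\right)} = \frac{1}{\frac{1}{1360} \cdot 2717789} = \frac{1}{\frac{2717789}{1360}} = \frac{1360}{2717789}$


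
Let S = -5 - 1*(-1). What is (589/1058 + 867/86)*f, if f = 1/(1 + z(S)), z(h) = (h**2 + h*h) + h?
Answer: 241985/659663 ≈ 0.36683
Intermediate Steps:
S = -4 (S = -5 + 1 = -4)
z(h) = h + 2*h**2 (z(h) = (h**2 + h**2) + h = 2*h**2 + h = h + 2*h**2)
f = 1/29 (f = 1/(1 - 4*(1 + 2*(-4))) = 1/(1 - 4*(1 - 8)) = 1/(1 - 4*(-7)) = 1/(1 + 28) = 1/29 ≈ 0.034483)
(589/1058 + 867/86)*f = (589/1058 + 867/86)*(1/29) = (241985/22747)*(1/29) = 241985/659663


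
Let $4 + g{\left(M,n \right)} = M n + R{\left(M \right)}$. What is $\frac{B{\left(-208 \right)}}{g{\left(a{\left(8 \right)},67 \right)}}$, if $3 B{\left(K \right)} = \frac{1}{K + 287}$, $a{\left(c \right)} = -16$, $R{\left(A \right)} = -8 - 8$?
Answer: $- \frac{1}{258804} \approx -3.8639 \cdot 10^{-6}$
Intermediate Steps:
$R{\left(A \right)} = -16$
$B{\left(K \right)} = \frac{1}{3 \left(287 + K\right)}$ ($B{\left(K \right)} = \frac{1}{3 \left(K + 287\right)} = \frac{1}{3 \left(287 + K\right)}$)
$g{\left(M,n \right)} = -20 + M n$ ($g{\left(M,n \right)} = -4 + \left(M n - 16\right) = -4 + \left(-16 + M n\right) = -20 + M n$)
$\frac{B{\left(-208 \right)}}{g{\left(a{\left(8 \right)},67 \right)}} = \frac{\frac{1}{3} \frac{1}{287 - 208}}{-20 - 1072} = \frac{\frac{1}{3} \cdot \frac{1}{79}}{-20 - 1072} = \frac{\frac{1}{3} \cdot \frac{1}{79}}{-1092} = \frac{1}{237} \left(- \frac{1}{1092}\right) = - \frac{1}{258804}$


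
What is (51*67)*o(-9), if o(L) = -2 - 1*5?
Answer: -23919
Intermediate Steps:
o(L) = -7 (o(L) = -2 - 5 = -7)
(51*67)*o(-9) = (51*67)*(-7) = 3417*(-7) = -23919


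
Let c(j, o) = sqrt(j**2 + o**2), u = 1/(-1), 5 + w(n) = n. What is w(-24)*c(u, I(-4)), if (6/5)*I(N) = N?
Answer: -29*sqrt(109)/3 ≈ -100.92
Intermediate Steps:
w(n) = -5 + n
I(N) = 5*N/6
u = -1
w(-24)*c(u, I(-4)) = (-5 - 24)*sqrt((-1)**2 + ((5/6)*(-4))**2) = -29*sqrt(1 + (-10/3)**2) = -29*sqrt(1 + 100/9) = -29*sqrt(109)/3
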